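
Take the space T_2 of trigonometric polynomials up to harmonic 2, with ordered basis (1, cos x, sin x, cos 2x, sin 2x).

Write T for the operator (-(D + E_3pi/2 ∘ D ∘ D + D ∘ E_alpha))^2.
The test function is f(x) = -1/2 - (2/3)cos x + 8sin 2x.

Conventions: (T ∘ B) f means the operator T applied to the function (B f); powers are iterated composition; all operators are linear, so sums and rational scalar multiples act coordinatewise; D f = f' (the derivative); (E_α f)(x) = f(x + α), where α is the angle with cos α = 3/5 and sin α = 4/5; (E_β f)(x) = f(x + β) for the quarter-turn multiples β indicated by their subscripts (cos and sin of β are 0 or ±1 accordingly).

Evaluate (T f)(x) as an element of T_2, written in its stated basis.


the image equals g(x) = (102/25)cos x - (208/75)sin x + (29952/625)cos 2x + (11264/625)sin 2x

D f = (2/3)sin x + 16cos 2x
D f = (2/3)sin x + 16cos 2x
D D f = (2/3)cos x - 32sin 2x
E_3pi/2 D D f = (2/3)sin x + 32sin 2x
E_alpha f = -1/2 - (2/5)cos x + (8/15)sin x + (192/25)cos 2x - (56/25)sin 2x
D E_alpha f = (8/15)cos x + (2/5)sin x - (112/25)cos 2x - (384/25)sin 2x
(D + E_3pi/2 ∘ D ∘ D + D ∘ E_alpha) f = (8/15)cos x + (26/15)sin x + (288/25)cos 2x + (416/25)sin 2x
(-(D + E_3pi/2 ∘ D ∘ D + D ∘ E_alpha)) f = -(8/15)cos x - (26/15)sin x - (288/25)cos 2x - (416/25)sin 2x
D (-(D + E_3pi/2 ∘ D ∘ D + D ∘ E_alpha)) f = -(26/15)cos x + (8/15)sin x - (832/25)cos 2x + (576/25)sin 2x
D (-(D + E_3pi/2 ∘ D ∘ D + D ∘ E_alpha)) f = -(26/15)cos x + (8/15)sin x - (832/25)cos 2x + (576/25)sin 2x
D D (-(D + E_3pi/2 ∘ D ∘ D + D ∘ E_alpha)) f = (8/15)cos x + (26/15)sin x + (1152/25)cos 2x + (1664/25)sin 2x
E_3pi/2 D D (-(D + E_3pi/2 ∘ D ∘ D + D ∘ E_alpha)) f = -(26/15)cos x + (8/15)sin x - (1152/25)cos 2x - (1664/25)sin 2x
E_alpha (-(D + E_3pi/2 ∘ D ∘ D + D ∘ E_alpha)) f = -(128/75)cos x - (46/75)sin x - (7968/625)cos 2x + (9824/625)sin 2x
D E_alpha (-(D + E_3pi/2 ∘ D ∘ D + D ∘ E_alpha)) f = -(46/75)cos x + (128/75)sin x + (19648/625)cos 2x + (15936/625)sin 2x
(D + E_3pi/2 ∘ D ∘ D + D ∘ E_alpha) (-(D + E_3pi/2 ∘ D ∘ D + D ∘ E_alpha)) f = -(102/25)cos x + (208/75)sin x - (29952/625)cos 2x - (11264/625)sin 2x
(-(D + E_3pi/2 ∘ D ∘ D + D ∘ E_alpha)) (-(D + E_3pi/2 ∘ D ∘ D + D ∘ E_alpha)) f = (102/25)cos x - (208/75)sin x + (29952/625)cos 2x + (11264/625)sin 2x


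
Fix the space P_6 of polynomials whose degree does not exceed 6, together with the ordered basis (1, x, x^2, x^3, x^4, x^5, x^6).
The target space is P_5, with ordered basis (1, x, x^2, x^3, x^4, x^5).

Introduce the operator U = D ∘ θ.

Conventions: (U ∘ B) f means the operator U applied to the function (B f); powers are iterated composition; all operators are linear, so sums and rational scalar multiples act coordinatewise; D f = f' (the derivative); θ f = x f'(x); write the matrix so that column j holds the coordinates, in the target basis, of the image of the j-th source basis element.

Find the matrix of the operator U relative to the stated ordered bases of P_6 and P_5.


image of 1: 0
image of x: 1
image of x^2: 4x
image of x^3: 9x^2
image of x^4: 16x^3
image of x^5: 25x^4
image of x^6: 36x^5
each image's coordinates form column j of the matrix

the matrix is [[0, 1, 0, 0, 0, 0, 0]; [0, 0, 4, 0, 0, 0, 0]; [0, 0, 0, 9, 0, 0, 0]; [0, 0, 0, 0, 16, 0, 0]; [0, 0, 0, 0, 0, 25, 0]; [0, 0, 0, 0, 0, 0, 36]] (rows listed top to bottom)


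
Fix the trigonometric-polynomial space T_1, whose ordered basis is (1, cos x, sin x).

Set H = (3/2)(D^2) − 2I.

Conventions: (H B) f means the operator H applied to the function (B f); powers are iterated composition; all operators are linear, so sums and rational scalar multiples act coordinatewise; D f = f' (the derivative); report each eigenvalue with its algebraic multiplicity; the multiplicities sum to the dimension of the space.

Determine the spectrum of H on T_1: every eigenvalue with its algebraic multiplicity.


image of 1: -2
image of cos x: -(7/2)cos x
image of sin x: -(7/2)sin x
the matrix is diagonal; its diagonal is (-2, -7/2, -7/2)
for a triangular matrix the eigenvalues are the diagonal entries, with algebraic multiplicity their repetition count

λ = -7/2 (multiplicity 2), λ = -2 (multiplicity 1)


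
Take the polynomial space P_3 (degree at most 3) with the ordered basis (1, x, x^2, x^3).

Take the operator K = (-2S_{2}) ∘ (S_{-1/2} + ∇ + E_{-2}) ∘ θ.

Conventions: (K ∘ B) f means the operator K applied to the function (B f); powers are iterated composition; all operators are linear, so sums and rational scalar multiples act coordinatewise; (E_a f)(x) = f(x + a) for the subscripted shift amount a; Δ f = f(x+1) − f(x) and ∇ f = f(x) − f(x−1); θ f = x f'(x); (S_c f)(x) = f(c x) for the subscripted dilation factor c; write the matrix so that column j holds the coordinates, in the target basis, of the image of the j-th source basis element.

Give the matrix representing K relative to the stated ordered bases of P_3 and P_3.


image of 1: 0
image of x: -2x + 2
image of x^2: -20x^2 + 16x - 12
image of x^3: -42x^3 + 72x^2 - 108x + 42
each image's coordinates form column j of the matrix

the matrix is [[0, 2, -12, 42]; [0, -2, 16, -108]; [0, 0, -20, 72]; [0, 0, 0, -42]] (rows listed top to bottom)


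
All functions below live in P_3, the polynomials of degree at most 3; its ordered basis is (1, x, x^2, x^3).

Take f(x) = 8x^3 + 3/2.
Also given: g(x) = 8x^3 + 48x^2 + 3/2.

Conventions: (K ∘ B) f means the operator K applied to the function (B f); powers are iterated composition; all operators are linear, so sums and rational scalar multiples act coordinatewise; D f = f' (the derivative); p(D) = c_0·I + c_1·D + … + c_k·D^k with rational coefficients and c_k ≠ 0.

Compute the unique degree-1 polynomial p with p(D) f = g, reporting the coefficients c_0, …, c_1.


D^0 f = 8x^3 + 3/2
D^1 f = 24x^2
matching coefficients of g against c_0 f + c_1 Df + … from the top degree down determines the c_i
solution: c_0 = 1, c_1 = 2

c_0 = 1, c_1 = 2


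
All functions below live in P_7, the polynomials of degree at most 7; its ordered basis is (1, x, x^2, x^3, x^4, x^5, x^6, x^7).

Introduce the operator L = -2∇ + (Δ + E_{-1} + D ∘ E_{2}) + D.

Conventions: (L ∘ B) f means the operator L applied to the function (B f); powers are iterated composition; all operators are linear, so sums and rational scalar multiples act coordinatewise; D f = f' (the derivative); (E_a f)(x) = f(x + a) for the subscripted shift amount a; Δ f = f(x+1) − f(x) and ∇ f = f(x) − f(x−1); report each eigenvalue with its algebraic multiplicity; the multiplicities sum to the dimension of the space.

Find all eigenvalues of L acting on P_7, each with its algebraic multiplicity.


λ = 1 (multiplicity 8)

image of 1: 1
image of x: x
image of x^2: x^2 + 8
image of x^3: x^3 + 24x + 10
image of x^4: x^4 + 48x^2 + 40x + 36
image of x^5: x^5 + 80x^3 + 100x^2 + 180x + 78
image of x^6: x^6 + 120x^4 + 200x^3 + 540x^2 + 468x + 196
image of x^7: x^7 + 168x^5 + 350x^4 + 1260x^3 + 1638x^2 + 1372x + 446
the matrix is upper triangular; its diagonal is (1, 1, 1, 1, 1, 1, 1, 1)
for a triangular matrix the eigenvalues are the diagonal entries, with algebraic multiplicity their repetition count


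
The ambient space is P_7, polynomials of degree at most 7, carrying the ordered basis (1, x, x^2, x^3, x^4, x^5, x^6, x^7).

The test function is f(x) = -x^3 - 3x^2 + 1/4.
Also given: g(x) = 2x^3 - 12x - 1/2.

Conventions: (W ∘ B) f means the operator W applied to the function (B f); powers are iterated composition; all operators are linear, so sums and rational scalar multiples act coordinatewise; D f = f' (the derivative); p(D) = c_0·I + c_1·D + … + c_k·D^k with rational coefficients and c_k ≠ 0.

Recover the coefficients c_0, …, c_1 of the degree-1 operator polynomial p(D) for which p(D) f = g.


p(D) = -2·I + 2·D, i.e. c_0 = -2, c_1 = 2

D^0 f = -x^3 - 3x^2 + 1/4
D^1 f = -3x^2 - 6x
matching coefficients of g against c_0 f + c_1 Df + … from the top degree down determines the c_i
solution: c_0 = -2, c_1 = 2


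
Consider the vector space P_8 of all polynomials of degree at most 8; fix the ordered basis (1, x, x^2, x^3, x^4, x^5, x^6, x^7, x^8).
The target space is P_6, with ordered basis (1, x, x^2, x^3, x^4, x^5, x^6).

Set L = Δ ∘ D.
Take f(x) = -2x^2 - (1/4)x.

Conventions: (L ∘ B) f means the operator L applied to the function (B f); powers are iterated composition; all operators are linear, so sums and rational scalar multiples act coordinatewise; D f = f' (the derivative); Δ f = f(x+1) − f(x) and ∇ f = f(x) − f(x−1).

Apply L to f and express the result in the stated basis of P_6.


the image equals g(x) = -4

D f = -4x - 1/4
Δ D f = -4


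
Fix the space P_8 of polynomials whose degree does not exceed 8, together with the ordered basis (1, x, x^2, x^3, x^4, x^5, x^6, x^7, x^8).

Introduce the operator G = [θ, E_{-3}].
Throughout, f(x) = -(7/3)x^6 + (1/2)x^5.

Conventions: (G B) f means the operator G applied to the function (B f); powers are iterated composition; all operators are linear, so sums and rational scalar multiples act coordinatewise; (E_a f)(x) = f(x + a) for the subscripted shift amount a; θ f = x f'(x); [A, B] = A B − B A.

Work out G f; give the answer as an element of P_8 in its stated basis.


the image equals g(x) = -42x^5 + (1275/2)x^4 - 3870x^3 + 11745x^2 - 17820x + 21627/2

E_{-3} f = -(7/3)x^6 + (85/2)x^5 - (645/2)x^4 + 1305x^3 - 2970x^2 + (7209/2)x - 3645/2
θ E_{-3} f = -14x^6 + (425/2)x^5 - 1290x^4 + 3915x^3 - 5940x^2 + (7209/2)x
θ f = -14x^6 + (5/2)x^5
E_{-3} θ f = -14x^6 + (509/2)x^5 - (3855/2)x^4 + 7785x^3 - 17685x^2 + (42849/2)x - 21627/2
[θ, E_{-3}] f = -42x^5 + (1275/2)x^4 - 3870x^3 + 11745x^2 - 17820x + 21627/2


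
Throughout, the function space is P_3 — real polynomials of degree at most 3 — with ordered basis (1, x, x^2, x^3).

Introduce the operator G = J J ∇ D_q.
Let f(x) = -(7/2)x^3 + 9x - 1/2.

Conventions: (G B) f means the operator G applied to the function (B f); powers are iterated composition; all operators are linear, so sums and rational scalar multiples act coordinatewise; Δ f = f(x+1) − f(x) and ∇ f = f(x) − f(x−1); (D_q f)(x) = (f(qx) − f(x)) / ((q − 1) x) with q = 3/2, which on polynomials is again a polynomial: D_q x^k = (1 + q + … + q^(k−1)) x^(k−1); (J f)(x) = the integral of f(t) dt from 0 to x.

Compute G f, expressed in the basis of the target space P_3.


D_q f = -(133/8)x^2 + 9
∇ D_q f = -(133/4)x + 133/8
J ∇ D_q f = -(133/8)x^2 + (133/8)x
J J ∇ D_q f = -(133/24)x^3 + (133/16)x^2

g(x) = -(133/24)x^3 + (133/16)x^2


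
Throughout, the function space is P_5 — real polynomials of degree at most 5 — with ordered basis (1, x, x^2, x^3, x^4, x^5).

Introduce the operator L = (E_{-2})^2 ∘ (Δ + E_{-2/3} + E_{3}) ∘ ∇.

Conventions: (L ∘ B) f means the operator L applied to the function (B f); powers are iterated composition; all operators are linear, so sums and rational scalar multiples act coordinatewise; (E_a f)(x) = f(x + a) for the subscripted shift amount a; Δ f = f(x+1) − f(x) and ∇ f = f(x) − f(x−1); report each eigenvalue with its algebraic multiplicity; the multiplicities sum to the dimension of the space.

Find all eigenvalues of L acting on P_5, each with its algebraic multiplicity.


λ = 0 (multiplicity 6)

image of 1: 0
image of x: 2
image of x^2: 4x - 34/3
image of x^3: 6x^2 - 34x + 190/3
image of x^4: 8x^3 - 68x^2 + (760/3)x - 10202/27
image of x^5: 10x^4 - (340/3)x^3 + (1900/3)x^2 - (51010/27)x + 189602/81
the matrix is upper triangular; its diagonal is (0, 0, 0, 0, 0, 0)
for a triangular matrix the eigenvalues are the diagonal entries, with algebraic multiplicity their repetition count


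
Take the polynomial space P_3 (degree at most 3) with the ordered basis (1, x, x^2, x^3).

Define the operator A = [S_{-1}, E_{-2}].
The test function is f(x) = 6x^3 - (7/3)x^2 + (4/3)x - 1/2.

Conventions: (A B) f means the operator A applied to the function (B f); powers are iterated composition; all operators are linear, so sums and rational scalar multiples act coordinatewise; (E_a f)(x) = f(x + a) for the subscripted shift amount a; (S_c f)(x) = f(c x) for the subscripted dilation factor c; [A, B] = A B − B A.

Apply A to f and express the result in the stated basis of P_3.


the result is g(x) = -72x^2 - (56/3)x - 304/3

E_{-2} f = 6x^3 - (115/3)x^2 + (248/3)x - 121/2
S_{-1} E_{-2} f = -6x^3 - (115/3)x^2 - (248/3)x - 121/2
S_{-1} f = -6x^3 - (7/3)x^2 - (4/3)x - 1/2
E_{-2} S_{-1} f = -6x^3 + (101/3)x^2 - 64x + 245/6
[S_{-1}, E_{-2}] f = -72x^2 - (56/3)x - 304/3


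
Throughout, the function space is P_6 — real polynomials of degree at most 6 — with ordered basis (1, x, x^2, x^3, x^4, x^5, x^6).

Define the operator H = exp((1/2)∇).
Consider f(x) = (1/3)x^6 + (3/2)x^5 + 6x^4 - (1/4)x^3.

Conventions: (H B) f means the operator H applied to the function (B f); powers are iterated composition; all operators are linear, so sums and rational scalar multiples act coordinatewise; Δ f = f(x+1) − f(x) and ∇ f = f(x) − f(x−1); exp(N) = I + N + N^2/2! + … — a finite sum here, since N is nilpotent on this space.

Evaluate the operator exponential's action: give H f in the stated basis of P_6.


the result is g(x) = (1/3)x^6 + (5/2)x^5 + (17/2)x^4 + (43/6)x^3 - (135/16)x^2 - (1/32)x + 211/96

order-1 term: x^5 + (5/4)x^4 + (47/6)x^3 - (107/8)x^2 + (77/8)x - 61/24
order-2 term: (5/4)x^4 - (5/4)x^3 + (13/2)x^2 - (201/16)x + 367/48
order-3 term: (5/6)x^3 - (15/8)x^2 + (29/8)x - 115/32
order-4 term: (5/16)x^2 - (25/32)x + 19/24
order-5 term: (1/16)x - 7/64
order-6 term: 1/192
the series for exp((1/2)∇) f terminates at order 6
exp((1/2)∇) f = (1/3)x^6 + (5/2)x^5 + (17/2)x^4 + (43/6)x^3 - (135/16)x^2 - (1/32)x + 211/96


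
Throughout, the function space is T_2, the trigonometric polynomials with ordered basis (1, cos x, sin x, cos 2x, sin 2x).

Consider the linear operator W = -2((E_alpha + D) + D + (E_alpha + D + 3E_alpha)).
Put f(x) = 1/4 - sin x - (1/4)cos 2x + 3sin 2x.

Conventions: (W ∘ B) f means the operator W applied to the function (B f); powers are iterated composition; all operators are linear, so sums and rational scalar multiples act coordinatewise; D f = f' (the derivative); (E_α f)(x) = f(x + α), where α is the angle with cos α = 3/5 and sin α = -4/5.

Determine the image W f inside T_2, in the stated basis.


E_alpha f = 1/4 + (4/5)cos x - (3/5)sin x - (281/100)cos 2x - (27/25)sin 2x
D f = -cos x + 6cos 2x + (1/2)sin 2x
(E_alpha + D) f = 1/4 - (1/5)cos x - (3/5)sin x + (319/100)cos 2x - (29/50)sin 2x
D f = -cos x + 6cos 2x + (1/2)sin 2x
E_alpha f = 1/4 + (4/5)cos x - (3/5)sin x - (281/100)cos 2x - (27/25)sin 2x
D f = -cos x + 6cos 2x + (1/2)sin 2x
E_alpha f = 1/4 + (4/5)cos x - (3/5)sin x - (281/100)cos 2x - (27/25)sin 2x
(3E_alpha) f = 3/4 + (12/5)cos x - (9/5)sin x - (843/100)cos 2x - (81/25)sin 2x
(E_alpha + D + 3E_alpha) f = 1 + (11/5)cos x - (12/5)sin x - (131/25)cos 2x - (191/50)sin 2x
((E_alpha + D) + D + (E_alpha + D + 3E_alpha)) f = 5/4 + cos x - 3sin x + (79/20)cos 2x - (39/10)sin 2x
(-2((E_alpha + D) + D + (E_alpha + D + 3E_alpha))) f = -5/2 - 2cos x + 6sin x - (79/10)cos 2x + (39/5)sin 2x

the image equals g(x) = -5/2 - 2cos x + 6sin x - (79/10)cos 2x + (39/5)sin 2x


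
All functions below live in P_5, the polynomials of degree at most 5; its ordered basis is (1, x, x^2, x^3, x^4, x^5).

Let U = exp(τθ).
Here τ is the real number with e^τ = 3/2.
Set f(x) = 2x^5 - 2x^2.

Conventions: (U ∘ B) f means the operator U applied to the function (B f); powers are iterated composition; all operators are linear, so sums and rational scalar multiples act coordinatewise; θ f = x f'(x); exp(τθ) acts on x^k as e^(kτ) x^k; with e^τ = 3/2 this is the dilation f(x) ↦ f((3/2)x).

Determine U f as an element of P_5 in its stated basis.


exp(τθ) x^k = e^(kτ) x^k; with e^τ = 3/2 this sends x^k to (3/2)^k x^k
x^2 ↦ 9/4 x^2
x^5 ↦ 243/32 x^5
applying this coordinatewise to f: exp(τθ) f = (243/16)x^5 - (9/2)x^2

the image equals g(x) = (243/16)x^5 - (9/2)x^2


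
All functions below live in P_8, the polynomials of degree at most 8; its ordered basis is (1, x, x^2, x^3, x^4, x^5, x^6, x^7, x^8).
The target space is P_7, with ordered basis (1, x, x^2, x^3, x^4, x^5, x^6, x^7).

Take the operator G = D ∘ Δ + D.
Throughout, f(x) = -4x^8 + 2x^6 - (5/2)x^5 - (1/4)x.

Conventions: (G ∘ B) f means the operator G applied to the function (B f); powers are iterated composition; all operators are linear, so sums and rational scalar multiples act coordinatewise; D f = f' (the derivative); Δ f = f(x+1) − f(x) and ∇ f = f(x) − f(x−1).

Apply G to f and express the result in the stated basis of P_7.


Δ f = -32x^7 - 112x^6 - 212x^5 - (525/2)x^4 - 209x^3 - 107x^2 - (65/2)x - 19/4
D Δ f = -224x^6 - 672x^5 - 1060x^4 - 1050x^3 - 627x^2 - 214x - 65/2
D f = -32x^7 + 12x^5 - (25/2)x^4 - 1/4
(D ∘ Δ + D) f = -32x^7 - 224x^6 - 660x^5 - (2145/2)x^4 - 1050x^3 - 627x^2 - 214x - 131/4

the image equals g(x) = -32x^7 - 224x^6 - 660x^5 - (2145/2)x^4 - 1050x^3 - 627x^2 - 214x - 131/4


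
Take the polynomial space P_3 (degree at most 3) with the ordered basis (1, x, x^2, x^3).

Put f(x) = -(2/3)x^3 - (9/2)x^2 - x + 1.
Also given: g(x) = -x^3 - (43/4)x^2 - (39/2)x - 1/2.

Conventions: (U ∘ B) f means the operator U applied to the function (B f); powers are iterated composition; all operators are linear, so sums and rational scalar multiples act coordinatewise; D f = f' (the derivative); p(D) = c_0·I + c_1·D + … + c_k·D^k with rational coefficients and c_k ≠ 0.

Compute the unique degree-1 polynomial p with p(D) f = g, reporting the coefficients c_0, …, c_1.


D^0 f = -(2/3)x^3 - (9/2)x^2 - x + 1
D^1 f = -2x^2 - 9x - 1
matching coefficients of g against c_0 f + c_1 Df + … from the top degree down determines the c_i
solution: c_0 = 3/2, c_1 = 2

c_0 = 3/2, c_1 = 2


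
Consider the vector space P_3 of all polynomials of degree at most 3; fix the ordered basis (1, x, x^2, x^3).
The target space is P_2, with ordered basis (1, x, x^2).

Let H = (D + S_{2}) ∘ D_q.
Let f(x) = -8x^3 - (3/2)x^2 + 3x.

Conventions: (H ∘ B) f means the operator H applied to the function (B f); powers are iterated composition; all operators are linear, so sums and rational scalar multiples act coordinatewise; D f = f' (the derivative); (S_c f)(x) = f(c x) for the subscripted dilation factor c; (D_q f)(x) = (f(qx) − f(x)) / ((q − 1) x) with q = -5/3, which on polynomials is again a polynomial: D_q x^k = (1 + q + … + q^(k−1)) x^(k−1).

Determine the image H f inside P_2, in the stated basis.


D_q f = -(152/9)x^2 + x + 3
D D_q f = -(304/9)x + 1
S_{2} D_q f = -(608/9)x^2 + 2x + 3
(D + S_{2}) D_q f = -(608/9)x^2 - (286/9)x + 4

the image equals g(x) = -(608/9)x^2 - (286/9)x + 4


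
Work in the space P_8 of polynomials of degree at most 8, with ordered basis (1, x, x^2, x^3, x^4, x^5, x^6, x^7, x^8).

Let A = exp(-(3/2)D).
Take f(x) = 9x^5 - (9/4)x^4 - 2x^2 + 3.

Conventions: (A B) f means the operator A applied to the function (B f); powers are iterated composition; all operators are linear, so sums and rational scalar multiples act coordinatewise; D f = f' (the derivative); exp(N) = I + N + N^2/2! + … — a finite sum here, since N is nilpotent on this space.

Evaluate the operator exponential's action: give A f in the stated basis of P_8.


order-1 term: -(135/2)x^4 + (27/2)x^3 + 6x
order-2 term: (405/2)x^3 - (243/8)x^2 - 9/2
order-3 term: -(1215/4)x^2 + (243/8)x
order-4 term: (3645/16)x - 729/64
order-5 term: -2187/32
the series for exp(-(3/2)D) f terminates at order 5
exp(-(3/2)D) f = 9x^5 - (279/4)x^4 + 216x^3 - (2689/8)x^2 + (4227/16)x - 5199/64

g(x) = 9x^5 - (279/4)x^4 + 216x^3 - (2689/8)x^2 + (4227/16)x - 5199/64


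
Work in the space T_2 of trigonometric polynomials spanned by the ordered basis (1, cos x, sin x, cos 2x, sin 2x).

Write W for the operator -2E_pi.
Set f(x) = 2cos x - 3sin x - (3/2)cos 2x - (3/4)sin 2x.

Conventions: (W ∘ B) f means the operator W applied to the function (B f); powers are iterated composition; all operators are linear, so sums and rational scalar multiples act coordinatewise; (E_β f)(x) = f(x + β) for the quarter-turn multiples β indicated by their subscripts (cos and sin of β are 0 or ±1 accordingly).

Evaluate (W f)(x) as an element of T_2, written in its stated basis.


the result is g(x) = 4cos x - 6sin x + 3cos 2x + (3/2)sin 2x

E_pi f = -2cos x + 3sin x - (3/2)cos 2x - (3/4)sin 2x
(-2E_pi) f = 4cos x - 6sin x + 3cos 2x + (3/2)sin 2x


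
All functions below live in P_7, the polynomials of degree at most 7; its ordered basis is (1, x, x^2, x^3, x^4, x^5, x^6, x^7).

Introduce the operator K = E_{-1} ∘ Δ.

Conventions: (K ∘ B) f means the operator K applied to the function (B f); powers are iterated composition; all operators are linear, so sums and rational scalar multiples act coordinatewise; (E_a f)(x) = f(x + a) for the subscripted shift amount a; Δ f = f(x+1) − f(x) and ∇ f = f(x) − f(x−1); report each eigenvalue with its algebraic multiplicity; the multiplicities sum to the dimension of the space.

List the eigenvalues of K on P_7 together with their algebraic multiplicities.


image of 1: 0
image of x: 1
image of x^2: 2x - 1
image of x^3: 3x^2 - 3x + 1
image of x^4: 4x^3 - 6x^2 + 4x - 1
image of x^5: 5x^4 - 10x^3 + 10x^2 - 5x + 1
image of x^6: 6x^5 - 15x^4 + 20x^3 - 15x^2 + 6x - 1
image of x^7: 7x^6 - 21x^5 + 35x^4 - 35x^3 + 21x^2 - 7x + 1
the matrix is upper triangular; its diagonal is (0, 0, 0, 0, 0, 0, 0, 0)
for a triangular matrix the eigenvalues are the diagonal entries, with algebraic multiplicity their repetition count

λ = 0 (multiplicity 8)


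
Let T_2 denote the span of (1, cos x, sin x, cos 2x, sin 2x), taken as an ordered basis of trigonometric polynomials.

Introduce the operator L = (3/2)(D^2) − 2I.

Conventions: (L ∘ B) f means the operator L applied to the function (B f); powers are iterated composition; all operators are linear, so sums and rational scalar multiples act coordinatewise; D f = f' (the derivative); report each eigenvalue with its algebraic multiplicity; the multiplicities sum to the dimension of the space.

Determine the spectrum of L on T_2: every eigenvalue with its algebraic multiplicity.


λ = -8 (multiplicity 2), λ = -7/2 (multiplicity 2), λ = -2 (multiplicity 1)

image of 1: -2
image of cos x: -(7/2)cos x
image of sin x: -(7/2)sin x
image of cos 2x: -8cos 2x
image of sin 2x: -8sin 2x
the matrix is diagonal; its diagonal is (-2, -7/2, -7/2, -8, -8)
for a triangular matrix the eigenvalues are the diagonal entries, with algebraic multiplicity their repetition count


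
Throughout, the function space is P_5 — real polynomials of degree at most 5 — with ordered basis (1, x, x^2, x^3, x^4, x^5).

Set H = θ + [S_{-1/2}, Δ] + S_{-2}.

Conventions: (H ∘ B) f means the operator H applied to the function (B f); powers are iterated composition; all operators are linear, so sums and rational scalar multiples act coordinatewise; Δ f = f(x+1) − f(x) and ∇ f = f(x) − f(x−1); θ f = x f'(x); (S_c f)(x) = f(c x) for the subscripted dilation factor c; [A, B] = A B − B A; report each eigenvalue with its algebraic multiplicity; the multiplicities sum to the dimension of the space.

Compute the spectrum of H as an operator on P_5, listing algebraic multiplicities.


image of 1: 1
image of x: -x + 3/2
image of x^2: 6x^2 - (3/2)x + 3/4
image of x^3: -5x^3 + (9/8)x^2 - (9/8)x + 9/8
image of x^4: 20x^4 - (3/4)x^3 + (9/8)x^2 - (9/4)x + 15/16
image of x^5: -27x^5 + (15/32)x^4 - (15/16)x^3 + (45/16)x^2 - (75/32)x + 33/32
the matrix is upper triangular; its diagonal is (1, -1, 6, -5, 20, -27)
for a triangular matrix the eigenvalues are the diagonal entries, with algebraic multiplicity their repetition count

λ = -27 (multiplicity 1), λ = -5 (multiplicity 1), λ = -1 (multiplicity 1), λ = 1 (multiplicity 1), λ = 6 (multiplicity 1), λ = 20 (multiplicity 1)


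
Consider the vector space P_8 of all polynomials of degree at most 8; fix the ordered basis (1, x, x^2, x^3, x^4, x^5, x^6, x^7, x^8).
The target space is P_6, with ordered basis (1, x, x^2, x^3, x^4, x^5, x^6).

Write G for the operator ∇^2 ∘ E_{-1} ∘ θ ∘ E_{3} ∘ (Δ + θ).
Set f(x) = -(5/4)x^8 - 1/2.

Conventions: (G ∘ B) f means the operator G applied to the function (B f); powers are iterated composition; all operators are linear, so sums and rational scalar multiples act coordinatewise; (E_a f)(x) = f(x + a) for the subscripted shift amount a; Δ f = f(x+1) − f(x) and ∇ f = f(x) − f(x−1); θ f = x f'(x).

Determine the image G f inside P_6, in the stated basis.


Δ f = -10x^7 - 35x^6 - 70x^5 - (175/2)x^4 - 70x^3 - 35x^2 - 10x - 5/4
θ f = -10x^8
(Δ + θ) f = -10x^8 - 10x^7 - 35x^6 - 70x^5 - (175/2)x^4 - 70x^3 - 35x^2 - 10x - 5/4
E_{3} (Δ + θ) f = -10x^8 - 250x^7 - 2765x^6 - 17710x^5 - (144025/2)x^4 - 190750x^3 - 321965x^2 - 316930x - 557315/4
θ E_{3} (Δ + θ) f = -80x^8 - 1750x^7 - 16590x^6 - 88550x^5 - 288050x^4 - 572250x^3 - 643930x^2 - 316930x
E_{-1} θ E_{3} (Δ + θ) f = -80x^8 - 1110x^7 - 6580x^6 - 21280x^5 - 38500x^4 - 30520x^3 + 15680x^2 + 51560x + 30830
∇ (E_{-1} ∘ θ ∘ E_{3} ∘ (Δ + θ)) f = -640x^7 - 5530x^6 - 20650x^5 - 40950x^4 - 38430x^3 + 4270x^2 + 42970x + 28130
∇ ∇ (E_{-1} ∘ θ ∘ E_{3} ∘ (Δ + θ)) f = -4480x^6 - 19740x^5 - 42700x^4 - 45500x^3 - 6580x^2 + 34580x + 25460

the result is g(x) = -4480x^6 - 19740x^5 - 42700x^4 - 45500x^3 - 6580x^2 + 34580x + 25460


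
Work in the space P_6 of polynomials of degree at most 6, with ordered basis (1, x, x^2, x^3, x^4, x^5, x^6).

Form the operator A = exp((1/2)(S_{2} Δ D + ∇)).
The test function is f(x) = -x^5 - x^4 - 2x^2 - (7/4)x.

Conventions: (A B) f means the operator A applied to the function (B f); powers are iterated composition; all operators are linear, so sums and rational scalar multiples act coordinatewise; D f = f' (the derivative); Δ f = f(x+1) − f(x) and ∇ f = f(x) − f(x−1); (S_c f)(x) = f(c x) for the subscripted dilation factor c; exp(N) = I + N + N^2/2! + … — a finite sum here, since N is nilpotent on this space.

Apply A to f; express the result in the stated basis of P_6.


the result is g(x) = -x^5 - (7/2)x^4 - (159/2)x^3 - (693/4)x^2 - (4817/16)x - 5565/32

order-1 term: -(5/2)x^4 - 77x^3 - 86x^2 - (67/2)x - 51/8
order-2 term: -(5/2)x^3 - 84x^2 - (935/4)x - 435/4
order-3 term: -(5/4)x^2 - (127/4)x - 437/8
order-4 term: -(5/16)x - 33/8
order-5 term: -1/32
the series for exp((1/2)(S_{2} Δ D + ∇)) f terminates at order 5
exp((1/2)(S_{2} Δ D + ∇)) f = -x^5 - (7/2)x^4 - (159/2)x^3 - (693/4)x^2 - (4817/16)x - 5565/32


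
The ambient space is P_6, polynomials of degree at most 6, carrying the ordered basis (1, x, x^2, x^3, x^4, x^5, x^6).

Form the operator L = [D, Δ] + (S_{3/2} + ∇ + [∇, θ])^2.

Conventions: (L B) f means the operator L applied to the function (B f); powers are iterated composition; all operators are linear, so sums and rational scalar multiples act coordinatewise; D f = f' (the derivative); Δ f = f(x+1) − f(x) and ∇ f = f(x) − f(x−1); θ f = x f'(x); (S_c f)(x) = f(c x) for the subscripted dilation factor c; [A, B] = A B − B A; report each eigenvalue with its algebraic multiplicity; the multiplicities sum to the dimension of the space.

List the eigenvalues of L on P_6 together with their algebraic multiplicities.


λ = 1 (multiplicity 1), λ = 9/4 (multiplicity 1), λ = 81/16 (multiplicity 1), λ = 729/64 (multiplicity 1), λ = 6561/256 (multiplicity 1), λ = 59049/1024 (multiplicity 1), λ = 531441/4096 (multiplicity 1)

image of 1: 1
image of x: (9/4)x + 5
image of x^2: (81/16)x^2 + 15x - 7/4
image of x^3: (729/64)x^3 + (135/4)x^2 - (159/8)x - 37/2
image of x^4: (6561/256)x^4 + (135/2)x^3 - (669/8)x^2 - 39x + 1403/16
image of x^5: (59049/1024)x^5 + (2025/16)x^4 - (3985/16)x^3 + (135/4)x^2 + (11605/32)x - 4615/16
image of x^6: (531441/4096)x^6 + (3645/16)x^5 - (39705/64)x^4 + (1845/4)x^3 + (47805/64)x^2 - (25215/16)x + 52945/64
the matrix is upper triangular; its diagonal is (1, 9/4, 81/16, 729/64, 6561/256, 59049/1024, 531441/4096)
for a triangular matrix the eigenvalues are the diagonal entries, with algebraic multiplicity their repetition count


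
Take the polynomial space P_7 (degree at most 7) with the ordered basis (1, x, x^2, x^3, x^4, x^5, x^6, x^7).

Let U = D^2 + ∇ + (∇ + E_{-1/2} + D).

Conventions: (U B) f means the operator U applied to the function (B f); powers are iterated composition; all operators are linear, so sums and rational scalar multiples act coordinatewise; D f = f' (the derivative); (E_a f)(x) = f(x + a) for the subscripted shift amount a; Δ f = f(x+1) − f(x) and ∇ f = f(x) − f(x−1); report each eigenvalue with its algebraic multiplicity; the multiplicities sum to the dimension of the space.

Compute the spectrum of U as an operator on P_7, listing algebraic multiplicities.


image of 1: 1
image of x: x + 5/2
image of x^2: x^2 + 5x + 1/4
image of x^3: x^3 + (15/2)x^2 + (3/4)x + 15/8
image of x^4: x^4 + 10x^3 + (3/2)x^2 + (15/2)x - 31/16
image of x^5: x^5 + (25/2)x^4 + (5/2)x^3 + (75/4)x^2 - (155/16)x + 63/32
image of x^6: x^6 + 15x^5 + (15/4)x^4 + (75/2)x^3 - (465/16)x^2 + (189/16)x - 127/64
image of x^7: x^7 + (35/2)x^6 + (21/4)x^5 + (525/8)x^4 - (1085/16)x^3 + (1323/32)x^2 - (889/64)x + 255/128
the matrix is upper triangular; its diagonal is (1, 1, 1, 1, 1, 1, 1, 1)
for a triangular matrix the eigenvalues are the diagonal entries, with algebraic multiplicity their repetition count

λ = 1 (multiplicity 8)


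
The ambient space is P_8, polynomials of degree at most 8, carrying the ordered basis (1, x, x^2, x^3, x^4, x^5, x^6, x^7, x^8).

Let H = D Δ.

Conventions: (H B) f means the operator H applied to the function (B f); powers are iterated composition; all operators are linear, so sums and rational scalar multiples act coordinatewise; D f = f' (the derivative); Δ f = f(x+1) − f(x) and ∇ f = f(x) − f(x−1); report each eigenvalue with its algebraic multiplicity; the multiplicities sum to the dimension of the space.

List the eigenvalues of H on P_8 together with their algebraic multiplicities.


λ = 0 (multiplicity 9)

image of 1: 0
image of x: 0
image of x^2: 2
image of x^3: 6x + 3
image of x^4: 12x^2 + 12x + 4
image of x^5: 20x^3 + 30x^2 + 20x + 5
image of x^6: 30x^4 + 60x^3 + 60x^2 + 30x + 6
image of x^7: 42x^5 + 105x^4 + 140x^3 + 105x^2 + 42x + 7
image of x^8: 56x^6 + 168x^5 + 280x^4 + 280x^3 + 168x^2 + 56x + 8
the matrix is upper triangular; its diagonal is (0, 0, 0, 0, 0, 0, 0, 0, 0)
for a triangular matrix the eigenvalues are the diagonal entries, with algebraic multiplicity their repetition count


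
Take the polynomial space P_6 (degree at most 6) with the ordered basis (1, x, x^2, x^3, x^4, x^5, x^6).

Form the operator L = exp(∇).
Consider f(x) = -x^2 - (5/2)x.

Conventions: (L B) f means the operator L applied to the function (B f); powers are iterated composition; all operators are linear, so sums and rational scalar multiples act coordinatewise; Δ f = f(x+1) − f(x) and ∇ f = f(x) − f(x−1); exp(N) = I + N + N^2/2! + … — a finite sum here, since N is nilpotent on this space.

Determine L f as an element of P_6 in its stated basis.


order-1 term: -2x - 3/2
order-2 term: -1
the series for exp(∇) f terminates at order 2
exp(∇) f = -x^2 - (9/2)x - 5/2

the image equals g(x) = -x^2 - (9/2)x - 5/2


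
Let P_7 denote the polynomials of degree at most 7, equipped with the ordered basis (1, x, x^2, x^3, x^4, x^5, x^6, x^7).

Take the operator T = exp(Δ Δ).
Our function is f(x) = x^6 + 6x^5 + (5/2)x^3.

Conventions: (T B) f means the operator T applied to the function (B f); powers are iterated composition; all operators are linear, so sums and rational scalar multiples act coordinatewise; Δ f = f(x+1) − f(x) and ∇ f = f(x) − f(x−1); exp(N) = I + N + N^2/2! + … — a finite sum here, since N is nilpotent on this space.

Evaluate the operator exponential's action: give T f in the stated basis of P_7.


the image equals g(x) = x^6 + 6x^5 + 30x^4 + (485/2)x^3 + 750x^2 + 1695x + 1877

order-1 term: 30x^4 + 240x^3 + 570x^2 + 615x + 257
order-2 term: 180x^2 + 1080x + 1500
order-3 term: 120
the series for exp(Δ Δ) f terminates at order 3
exp(Δ Δ) f = x^6 + 6x^5 + 30x^4 + (485/2)x^3 + 750x^2 + 1695x + 1877


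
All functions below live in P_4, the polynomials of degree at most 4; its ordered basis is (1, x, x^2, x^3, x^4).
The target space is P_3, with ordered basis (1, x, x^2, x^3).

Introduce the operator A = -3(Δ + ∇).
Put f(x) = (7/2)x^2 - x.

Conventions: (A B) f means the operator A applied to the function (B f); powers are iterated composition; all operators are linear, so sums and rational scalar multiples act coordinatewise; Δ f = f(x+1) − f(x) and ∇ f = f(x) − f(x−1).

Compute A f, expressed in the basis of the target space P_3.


Δ f = 7x + 5/2
∇ f = 7x - 9/2
(Δ + ∇) f = 14x - 2
(-3(Δ + ∇)) f = -42x + 6

the result is g(x) = -42x + 6


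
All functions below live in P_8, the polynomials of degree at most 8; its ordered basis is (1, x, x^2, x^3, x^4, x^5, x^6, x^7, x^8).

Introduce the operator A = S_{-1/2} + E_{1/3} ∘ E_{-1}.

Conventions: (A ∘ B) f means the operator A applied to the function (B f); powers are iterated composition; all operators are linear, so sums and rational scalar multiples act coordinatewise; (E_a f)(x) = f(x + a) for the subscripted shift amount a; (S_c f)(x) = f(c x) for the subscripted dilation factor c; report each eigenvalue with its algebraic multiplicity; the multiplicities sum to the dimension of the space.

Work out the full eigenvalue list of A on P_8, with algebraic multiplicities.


λ = 1/2 (multiplicity 1), λ = 7/8 (multiplicity 1), λ = 31/32 (multiplicity 1), λ = 127/128 (multiplicity 1), λ = 257/256 (multiplicity 1), λ = 65/64 (multiplicity 1), λ = 17/16 (multiplicity 1), λ = 5/4 (multiplicity 1), λ = 2 (multiplicity 1)

image of 1: 2
image of x: (1/2)x - 2/3
image of x^2: (5/4)x^2 - (4/3)x + 4/9
image of x^3: (7/8)x^3 - 2x^2 + (4/3)x - 8/27
image of x^4: (17/16)x^4 - (8/3)x^3 + (8/3)x^2 - (32/27)x + 16/81
image of x^5: (31/32)x^5 - (10/3)x^4 + (40/9)x^3 - (80/27)x^2 + (80/81)x - 32/243
image of x^6: (65/64)x^6 - 4x^5 + (20/3)x^4 - (160/27)x^3 + (80/27)x^2 - (64/81)x + 64/729
image of x^7: (127/128)x^7 - (14/3)x^6 + (28/3)x^5 - (280/27)x^4 + (560/81)x^3 - (224/81)x^2 + (448/729)x - 128/2187
image of x^8: (257/256)x^8 - (16/3)x^7 + (112/9)x^6 - (448/27)x^5 + (1120/81)x^4 - (1792/243)x^3 + (1792/729)x^2 - (1024/2187)x + 256/6561
the matrix is upper triangular; its diagonal is (2, 1/2, 5/4, 7/8, 17/16, 31/32, 65/64, 127/128, 257/256)
for a triangular matrix the eigenvalues are the diagonal entries, with algebraic multiplicity their repetition count


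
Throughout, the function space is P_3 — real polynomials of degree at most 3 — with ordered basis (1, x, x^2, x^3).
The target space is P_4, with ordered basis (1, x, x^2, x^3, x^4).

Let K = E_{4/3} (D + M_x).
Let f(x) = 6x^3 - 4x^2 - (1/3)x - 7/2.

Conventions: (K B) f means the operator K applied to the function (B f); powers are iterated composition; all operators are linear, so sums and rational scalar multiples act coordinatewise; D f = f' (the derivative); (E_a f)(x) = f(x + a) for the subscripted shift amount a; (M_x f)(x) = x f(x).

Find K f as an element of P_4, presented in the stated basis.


D f = 18x^2 - 8x - 1/3
M_x f = 6x^4 - 4x^3 - (1/3)x^2 - (7/2)x
(D + M_x) f = 6x^4 - 4x^3 + (53/3)x^2 - (23/2)x - 1/3
E_{4/3} (D + M_x) f = 6x^4 + 28x^3 + (197/3)x^2 + (427/6)x + 227/9

the image equals g(x) = 6x^4 + 28x^3 + (197/3)x^2 + (427/6)x + 227/9


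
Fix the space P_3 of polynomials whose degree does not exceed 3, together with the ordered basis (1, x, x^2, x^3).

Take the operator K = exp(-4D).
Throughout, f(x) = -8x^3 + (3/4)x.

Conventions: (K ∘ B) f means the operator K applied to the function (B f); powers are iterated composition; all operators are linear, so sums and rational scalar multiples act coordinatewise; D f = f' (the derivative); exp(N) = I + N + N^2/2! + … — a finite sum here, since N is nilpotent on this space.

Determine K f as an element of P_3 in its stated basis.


the image equals g(x) = -8x^3 + 96x^2 - (1533/4)x + 509

order-1 term: 96x^2 - 3
order-2 term: -384x
order-3 term: 512
the series for exp(-4D) f terminates at order 3
exp(-4D) f = -8x^3 + 96x^2 - (1533/4)x + 509


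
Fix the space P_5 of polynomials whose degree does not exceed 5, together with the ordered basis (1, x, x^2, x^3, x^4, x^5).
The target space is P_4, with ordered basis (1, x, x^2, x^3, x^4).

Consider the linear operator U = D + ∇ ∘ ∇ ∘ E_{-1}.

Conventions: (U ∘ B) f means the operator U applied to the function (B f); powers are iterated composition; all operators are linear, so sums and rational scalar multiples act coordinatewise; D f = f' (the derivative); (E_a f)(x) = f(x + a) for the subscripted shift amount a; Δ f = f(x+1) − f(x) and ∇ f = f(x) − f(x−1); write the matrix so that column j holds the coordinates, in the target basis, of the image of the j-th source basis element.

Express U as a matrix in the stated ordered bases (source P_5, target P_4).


the matrix is [[0, 1, 2, -12, 50, -180]; [0, 0, 2, 6, -48, 250]; [0, 0, 0, 3, 12, -120]; [0, 0, 0, 0, 4, 20]; [0, 0, 0, 0, 0, 5]] (rows listed top to bottom)

image of 1: 0
image of x: 1
image of x^2: 2x + 2
image of x^3: 3x^2 + 6x - 12
image of x^4: 4x^3 + 12x^2 - 48x + 50
image of x^5: 5x^4 + 20x^3 - 120x^2 + 250x - 180
each image's coordinates form column j of the matrix


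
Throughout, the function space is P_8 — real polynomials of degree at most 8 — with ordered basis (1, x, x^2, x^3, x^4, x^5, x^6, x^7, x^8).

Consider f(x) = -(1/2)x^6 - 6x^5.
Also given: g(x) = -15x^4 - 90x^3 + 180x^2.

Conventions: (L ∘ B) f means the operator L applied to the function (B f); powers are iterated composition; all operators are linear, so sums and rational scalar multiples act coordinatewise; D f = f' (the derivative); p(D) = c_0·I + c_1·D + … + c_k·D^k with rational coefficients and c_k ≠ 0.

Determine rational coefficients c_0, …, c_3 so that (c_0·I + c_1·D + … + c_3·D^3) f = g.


D^0 f = -(1/2)x^6 - 6x^5
D^1 f = -3x^5 - 30x^4
D^2 f = -15x^4 - 120x^3
D^3 f = -60x^3 - 360x^2
matching coefficients of g against c_0 f + c_1 Df + … from the top degree down determines the c_i
solution: c_0 = 0, c_1 = 0, c_2 = 1, c_3 = -1/2

p(D) = D^2 − (1/2)·D^3, i.e. c_0 = 0, c_1 = 0, c_2 = 1, c_3 = -1/2


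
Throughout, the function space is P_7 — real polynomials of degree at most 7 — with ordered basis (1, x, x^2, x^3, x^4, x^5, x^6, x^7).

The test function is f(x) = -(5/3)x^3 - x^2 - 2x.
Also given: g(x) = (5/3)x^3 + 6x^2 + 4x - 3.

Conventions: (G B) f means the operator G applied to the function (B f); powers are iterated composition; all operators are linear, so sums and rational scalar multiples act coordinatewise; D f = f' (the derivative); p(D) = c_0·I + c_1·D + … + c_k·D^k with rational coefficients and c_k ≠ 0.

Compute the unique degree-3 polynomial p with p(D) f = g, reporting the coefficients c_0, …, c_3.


p(D) = -I − D + (1/2)·D^3, i.e. c_0 = -1, c_1 = -1, c_2 = 0, c_3 = 1/2

D^0 f = -(5/3)x^3 - x^2 - 2x
D^1 f = -5x^2 - 2x - 2
D^2 f = -10x - 2
D^3 f = -10
matching coefficients of g against c_0 f + c_1 Df + … from the top degree down determines the c_i
solution: c_0 = -1, c_1 = -1, c_2 = 0, c_3 = 1/2


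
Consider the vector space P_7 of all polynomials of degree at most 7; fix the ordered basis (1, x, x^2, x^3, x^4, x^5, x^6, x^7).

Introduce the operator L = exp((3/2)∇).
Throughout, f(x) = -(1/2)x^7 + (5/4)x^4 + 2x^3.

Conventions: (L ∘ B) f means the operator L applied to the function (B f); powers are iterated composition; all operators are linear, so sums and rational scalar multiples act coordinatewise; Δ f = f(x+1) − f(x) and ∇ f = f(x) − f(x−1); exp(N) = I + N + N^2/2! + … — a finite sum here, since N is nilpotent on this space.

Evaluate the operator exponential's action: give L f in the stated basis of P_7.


the image equals g(x) = -(1/2)x^7 - (21/4)x^6 - (63/8)x^5 + (545/16)x^4 + (829/32)x^3 - (5175/64)x^2 + (3387/128)x + 5811/256

order-1 term: -(21/4)x^6 + (63/4)x^5 - (105/4)x^4 + (135/4)x^3 - 18x^2 + (15/4)x + 3/8
order-2 term: -(189/8)x^5 + (945/8)x^4 - (2205/8)x^3 + (1485/4)x^2 - (2115/8)x + 1233/16
order-3 term: -(945/16)x^4 + (2835/8)x^3 - (14175/16)x^2 + 1080x - 1053/2
order-4 term: -(2835/32)x^3 + (8505/16)x^2 - (36855/32)x + 57105/64
order-5 term: -(5103/64)x^2 + (25515/64)x - 8505/16
order-6 term: -(5103/128)x + 15309/128
order-7 term: -2187/256
the series for exp((3/2)∇) f terminates at order 7
exp((3/2)∇) f = -(1/2)x^7 - (21/4)x^6 - (63/8)x^5 + (545/16)x^4 + (829/32)x^3 - (5175/64)x^2 + (3387/128)x + 5811/256
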